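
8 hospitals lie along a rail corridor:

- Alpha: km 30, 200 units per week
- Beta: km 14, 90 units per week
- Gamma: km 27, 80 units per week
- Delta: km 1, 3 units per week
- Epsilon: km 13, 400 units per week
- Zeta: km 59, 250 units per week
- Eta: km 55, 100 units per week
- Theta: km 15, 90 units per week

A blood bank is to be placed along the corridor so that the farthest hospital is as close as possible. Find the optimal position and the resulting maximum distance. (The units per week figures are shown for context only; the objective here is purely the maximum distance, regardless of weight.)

The 1-center on a line is the midpoint of the two extreme points: leftmost at 1, rightmost at 59.
Optimal location = (1 + 59)/2 = 30; maximum distance = (59 − 1)/2 = 29.

location 30, max distance 29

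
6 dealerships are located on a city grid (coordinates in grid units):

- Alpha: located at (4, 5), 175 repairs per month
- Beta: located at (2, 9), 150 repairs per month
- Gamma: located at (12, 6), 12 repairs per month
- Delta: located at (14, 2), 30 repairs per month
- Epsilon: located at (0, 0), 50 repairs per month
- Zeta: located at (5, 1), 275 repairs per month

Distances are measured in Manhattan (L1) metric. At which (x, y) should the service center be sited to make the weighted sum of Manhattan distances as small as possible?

(4, 2)

Manhattan distance separates: Σwᵢ(|x−xᵢ|+|y−yᵢ|) = Σwᵢ|x−xᵢ| + Σwᵢ|y−yᵢ|, so x and y are optimised independently as 1-D weighted medians.
Total weight W = 692; half = 346.
x-coordinate, sorted with cumulative weight:
  x=0 (Epsilon, w=50) cum 50
  x=2 (Beta, w=150) cum 200
  x=4 (Alpha, w=175) cum 375  ← median
  x=5 (Zeta, w=275) cum 650
  x=12 (Gamma, w=12) cum 662
  x=14 (Delta, w=30) cum 692
⇒ x* = 4
y-coordinate, sorted with cumulative weight:
  y=0 (Epsilon, w=50) cum 50
  y=1 (Zeta, w=275) cum 325
  y=2 (Delta, w=30) cum 355  ← median
  y=5 (Alpha, w=175) cum 530
  y=6 (Gamma, w=12) cum 542
  y=9 (Beta, w=150) cum 692
⇒ y* = 2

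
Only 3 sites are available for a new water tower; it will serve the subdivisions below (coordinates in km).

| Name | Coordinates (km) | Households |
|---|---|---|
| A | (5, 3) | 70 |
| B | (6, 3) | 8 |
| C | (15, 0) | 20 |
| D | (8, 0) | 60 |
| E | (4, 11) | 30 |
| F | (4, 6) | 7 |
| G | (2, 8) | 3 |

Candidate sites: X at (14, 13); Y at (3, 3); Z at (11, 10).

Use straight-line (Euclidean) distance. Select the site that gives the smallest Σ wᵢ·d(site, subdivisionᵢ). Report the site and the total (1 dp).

Y, total 1040.5 km

Total weighted distance at each candidate:
  X (14, 13): total = 2594.4
  Y (3, 3): total = 1040.5
  Z (11, 10): total = 1852.2
Minimum is at Y with total 1040.5 km.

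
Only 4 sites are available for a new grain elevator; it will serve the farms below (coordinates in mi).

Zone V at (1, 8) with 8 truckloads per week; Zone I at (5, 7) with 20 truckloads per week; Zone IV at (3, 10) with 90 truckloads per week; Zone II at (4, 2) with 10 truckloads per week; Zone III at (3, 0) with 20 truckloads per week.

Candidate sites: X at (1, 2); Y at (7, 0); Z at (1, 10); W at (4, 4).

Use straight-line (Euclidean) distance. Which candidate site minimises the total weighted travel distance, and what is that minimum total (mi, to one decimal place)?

Z, total 585.4 mi

Total weighted distance at each candidate:
  X (1, 2): total = 1004.8
  Y (7, 0): total = 1311.0
  Z (1, 10): total = 585.4
  W (4, 4): total = 753.2
Minimum is at Z with total 585.4 mi.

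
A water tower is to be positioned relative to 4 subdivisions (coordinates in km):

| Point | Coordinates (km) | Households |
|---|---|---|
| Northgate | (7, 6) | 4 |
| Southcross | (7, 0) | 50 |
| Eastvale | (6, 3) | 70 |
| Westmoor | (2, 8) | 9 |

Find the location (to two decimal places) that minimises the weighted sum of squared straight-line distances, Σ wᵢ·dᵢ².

The minimiser of Σwᵢ‖p−pᵢ‖² is the weighted centroid p* = (Σwᵢpᵢ)/(Σwᵢ).
Σwᵢ = 133.
Σwᵢxᵢ = 4·7 + 50·7 + 70·6 + 9·2 = 816.
Σwᵢyᵢ = 4·6 + 50·0 + 70·3 + 9·8 = 306.
x* = 816/133 = 6.14, y* = 306/133 = 2.30.

(6.14, 2.30)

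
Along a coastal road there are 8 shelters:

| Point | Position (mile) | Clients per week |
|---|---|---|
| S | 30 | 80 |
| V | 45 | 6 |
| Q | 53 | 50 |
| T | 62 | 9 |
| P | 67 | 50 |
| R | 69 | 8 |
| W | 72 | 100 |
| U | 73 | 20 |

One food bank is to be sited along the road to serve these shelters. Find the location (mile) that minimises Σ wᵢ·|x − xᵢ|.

x = 67

For a sum of weighted absolute distances on a line, the optimum is the weighted median (not the mean). Total weight W = 323; half-weight = 161.5.
Sort by position and accumulate weight:
  mile 30 (S, w=80) → cum 80
  mile 45 (V, w=6) → cum 86
  mile 53 (Q, w=50) → cum 136
  mile 62 (T, w=9) → cum 145
  mile 67 (P, w=50) → cum 195  ≥ 161.5 → median here
  mile 69 (R, w=8) → cum 203
  mile 72 (W, w=100) → cum 303
  mile 73 (U, w=20) → cum 323
Optimal location: mile 67.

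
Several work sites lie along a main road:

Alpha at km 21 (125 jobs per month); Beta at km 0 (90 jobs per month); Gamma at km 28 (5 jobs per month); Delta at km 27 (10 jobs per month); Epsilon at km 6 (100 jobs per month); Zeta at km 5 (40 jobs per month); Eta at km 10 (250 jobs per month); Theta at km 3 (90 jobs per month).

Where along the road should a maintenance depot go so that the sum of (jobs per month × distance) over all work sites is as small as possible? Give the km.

x = 10

For a sum of weighted absolute distances on a line, the optimum is the weighted median (not the mean). Total weight W = 710; half-weight = 355.
Sort by position and accumulate weight:
  km 0 (Beta, w=90) → cum 90
  km 3 (Theta, w=90) → cum 180
  km 5 (Zeta, w=40) → cum 220
  km 6 (Epsilon, w=100) → cum 320
  km 10 (Eta, w=250) → cum 570  ≥ 355 → median here
  km 21 (Alpha, w=125) → cum 695
  km 27 (Delta, w=10) → cum 705
  km 28 (Gamma, w=5) → cum 710
Optimal location: km 10.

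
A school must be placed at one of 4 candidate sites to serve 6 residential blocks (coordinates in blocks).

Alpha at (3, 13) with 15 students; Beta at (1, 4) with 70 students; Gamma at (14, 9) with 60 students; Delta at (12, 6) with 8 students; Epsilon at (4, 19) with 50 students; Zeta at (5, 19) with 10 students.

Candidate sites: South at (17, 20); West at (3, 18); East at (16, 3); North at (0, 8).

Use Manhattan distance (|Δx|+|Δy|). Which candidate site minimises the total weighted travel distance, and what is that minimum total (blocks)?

North, total 2392 blocks

Total weighted distance at each candidate:
  South (17, 20): total = 4377
  West (3, 18): total = 2693
  East (16, 3): total = 3671
  North (0, 8): total = 2392
Minimum is at North with total 2392 blocks.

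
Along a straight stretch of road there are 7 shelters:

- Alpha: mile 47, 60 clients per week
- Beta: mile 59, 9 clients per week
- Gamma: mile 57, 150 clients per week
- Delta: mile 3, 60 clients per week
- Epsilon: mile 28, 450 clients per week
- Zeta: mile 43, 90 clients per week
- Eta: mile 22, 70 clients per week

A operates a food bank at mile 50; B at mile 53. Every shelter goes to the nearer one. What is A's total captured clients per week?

The indifferent point is the midpoint (50+53)/2 = 51.5; shelters left of it (closer to A at 50) go to A, those right go to B.
  Delta at 3 (w=60) → A
  Eta at 22 (w=70) → A
  Epsilon at 28 (w=450) → A
  Zeta at 43 (w=90) → A
  Alpha at 47 (w=60) → A
  Gamma at 57 (w=150) → B
  Beta at 59 (w=9) → B
A captures 730; B captures 159.

730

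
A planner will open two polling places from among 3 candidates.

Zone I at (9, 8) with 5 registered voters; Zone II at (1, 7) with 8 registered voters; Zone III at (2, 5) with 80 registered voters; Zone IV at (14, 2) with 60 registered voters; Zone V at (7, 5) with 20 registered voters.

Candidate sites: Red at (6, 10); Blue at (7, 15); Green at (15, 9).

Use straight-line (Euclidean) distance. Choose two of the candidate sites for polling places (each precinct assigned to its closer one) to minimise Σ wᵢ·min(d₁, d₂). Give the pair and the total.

{Red, Green}, total 1103.2

Evaluate every pair (each demand assigned to the nearer of the two):
  {Red, Green}: total = 1103.2
  {Red, Blue}: total = 1357.7
  {Blue, Green}: total = 1608.0
Best pair: {Red, Green} with total 1103.2.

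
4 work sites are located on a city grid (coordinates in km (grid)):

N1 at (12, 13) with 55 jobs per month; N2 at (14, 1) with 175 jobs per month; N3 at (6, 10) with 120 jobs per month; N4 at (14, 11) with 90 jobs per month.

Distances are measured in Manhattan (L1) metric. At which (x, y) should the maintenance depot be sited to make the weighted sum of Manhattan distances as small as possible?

(14, 10)

Manhattan distance separates: Σwᵢ(|x−xᵢ|+|y−yᵢ|) = Σwᵢ|x−xᵢ| + Σwᵢ|y−yᵢ|, so x and y are optimised independently as 1-D weighted medians.
Total weight W = 440; half = 220.
x-coordinate, sorted with cumulative weight:
  x=6 (N3, w=120) cum 120
  x=12 (N1, w=55) cum 175
  x=14 (N2, w=175) cum 350  ← median
  x=14 (N4, w=90) cum 440
⇒ x* = 14
y-coordinate, sorted with cumulative weight:
  y=1 (N2, w=175) cum 175
  y=10 (N3, w=120) cum 295  ← median
  y=11 (N4, w=90) cum 385
  y=13 (N1, w=55) cum 440
⇒ y* = 10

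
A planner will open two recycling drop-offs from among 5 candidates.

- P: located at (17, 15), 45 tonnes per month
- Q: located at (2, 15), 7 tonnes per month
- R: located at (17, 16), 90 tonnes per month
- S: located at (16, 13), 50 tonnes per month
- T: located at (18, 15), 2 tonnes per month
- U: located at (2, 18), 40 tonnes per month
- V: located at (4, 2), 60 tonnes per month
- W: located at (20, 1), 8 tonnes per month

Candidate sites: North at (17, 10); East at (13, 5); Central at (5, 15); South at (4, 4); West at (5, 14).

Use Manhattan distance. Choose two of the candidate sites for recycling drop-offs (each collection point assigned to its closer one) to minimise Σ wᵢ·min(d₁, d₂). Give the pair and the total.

Evaluate every pair (each demand assigned to the nearer of the two):
  {North, South}: total = 1924
  {North, West}: total = 2161
  {North, Central}: total = 2174
  {North, East}: total = 2845
  {Central, South}: total = 2919
  {South, West}: total = 3053
  {East, Central}: total = 3355
  {East, South}: total = 3499
  {East, West}: total = 3539
  {Central, West}: total = 3601
Best pair: {North, South} with total 1924.

{North, South}, total 1924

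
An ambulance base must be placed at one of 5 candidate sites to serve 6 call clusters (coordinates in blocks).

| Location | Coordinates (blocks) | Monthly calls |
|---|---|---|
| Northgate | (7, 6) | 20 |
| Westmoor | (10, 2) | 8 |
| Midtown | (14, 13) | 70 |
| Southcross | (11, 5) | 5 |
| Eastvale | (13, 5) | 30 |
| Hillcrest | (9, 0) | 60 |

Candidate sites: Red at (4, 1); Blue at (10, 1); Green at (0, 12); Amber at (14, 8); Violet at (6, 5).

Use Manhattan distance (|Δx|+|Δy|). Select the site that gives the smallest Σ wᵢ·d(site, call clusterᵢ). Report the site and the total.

Amber, total 1540 blocks

Total weighted distance at each candidate:
  Red (4, 1): total = 2561
  Blue (10, 1): total = 1643
  Green (0, 12): total = 3420
  Amber (14, 8): total = 1540
  Violet (6, 5): total = 1931
Minimum is at Amber with total 1540 blocks.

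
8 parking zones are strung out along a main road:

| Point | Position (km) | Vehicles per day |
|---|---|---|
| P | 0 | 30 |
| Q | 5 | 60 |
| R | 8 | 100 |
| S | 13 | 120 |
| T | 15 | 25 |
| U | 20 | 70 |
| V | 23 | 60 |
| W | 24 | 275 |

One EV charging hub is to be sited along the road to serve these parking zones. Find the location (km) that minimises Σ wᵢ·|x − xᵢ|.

x = 20

For a sum of weighted absolute distances on a line, the optimum is the weighted median (not the mean). Total weight W = 740; half-weight = 370.
Sort by position and accumulate weight:
  km 0 (P, w=30) → cum 30
  km 5 (Q, w=60) → cum 90
  km 8 (R, w=100) → cum 190
  km 13 (S, w=120) → cum 310
  km 15 (T, w=25) → cum 335
  km 20 (U, w=70) → cum 405  ≥ 370 → median here
  km 23 (V, w=60) → cum 465
  km 24 (W, w=275) → cum 740
Optimal location: km 20.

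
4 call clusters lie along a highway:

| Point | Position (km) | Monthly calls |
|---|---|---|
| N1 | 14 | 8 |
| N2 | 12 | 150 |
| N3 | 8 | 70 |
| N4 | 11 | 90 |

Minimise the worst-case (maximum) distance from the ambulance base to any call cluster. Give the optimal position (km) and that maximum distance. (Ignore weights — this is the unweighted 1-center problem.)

The 1-center on a line is the midpoint of the two extreme points: leftmost at 8, rightmost at 14.
Optimal location = (8 + 14)/2 = 11; maximum distance = (14 − 8)/2 = 3.

location 11, max distance 3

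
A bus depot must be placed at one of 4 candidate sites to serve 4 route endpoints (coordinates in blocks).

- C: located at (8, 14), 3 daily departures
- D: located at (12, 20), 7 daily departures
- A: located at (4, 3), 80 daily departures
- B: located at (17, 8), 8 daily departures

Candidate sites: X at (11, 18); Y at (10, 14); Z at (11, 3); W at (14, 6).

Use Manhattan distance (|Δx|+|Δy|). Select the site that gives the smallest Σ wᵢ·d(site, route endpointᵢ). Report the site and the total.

Total weighted distance at each candidate:
  X (11, 18): total = 1930
  Y (10, 14): total = 1526
  Z (11, 3): total = 816
  W (14, 6): total = 1234
Minimum is at Z with total 816 blocks.

Z, total 816 blocks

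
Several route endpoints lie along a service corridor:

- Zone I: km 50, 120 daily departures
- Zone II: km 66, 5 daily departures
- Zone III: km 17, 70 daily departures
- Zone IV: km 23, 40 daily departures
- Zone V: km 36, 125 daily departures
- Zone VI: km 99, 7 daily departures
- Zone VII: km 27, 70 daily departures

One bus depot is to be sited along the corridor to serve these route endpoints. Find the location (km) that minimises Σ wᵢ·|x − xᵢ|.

x = 36

For a sum of weighted absolute distances on a line, the optimum is the weighted median (not the mean). Total weight W = 437; half-weight = 218.5.
Sort by position and accumulate weight:
  km 17 (Zone III, w=70) → cum 70
  km 23 (Zone IV, w=40) → cum 110
  km 27 (Zone VII, w=70) → cum 180
  km 36 (Zone V, w=125) → cum 305  ≥ 218.5 → median here
  km 50 (Zone I, w=120) → cum 425
  km 66 (Zone II, w=5) → cum 430
  km 99 (Zone VI, w=7) → cum 437
Optimal location: km 36.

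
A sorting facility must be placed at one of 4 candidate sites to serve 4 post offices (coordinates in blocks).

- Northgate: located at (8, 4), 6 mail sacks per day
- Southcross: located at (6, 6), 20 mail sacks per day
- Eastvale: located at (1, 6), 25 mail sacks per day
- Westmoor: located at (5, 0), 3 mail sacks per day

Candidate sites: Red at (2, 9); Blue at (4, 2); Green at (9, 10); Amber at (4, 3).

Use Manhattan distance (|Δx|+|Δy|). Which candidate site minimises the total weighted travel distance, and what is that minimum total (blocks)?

Total weighted distance at each candidate:
  Red (2, 9): total = 342
  Blue (4, 2): total = 340
  Green (9, 10): total = 524
  Amber (4, 3): total = 292
Minimum is at Amber with total 292 blocks.

Amber, total 292 blocks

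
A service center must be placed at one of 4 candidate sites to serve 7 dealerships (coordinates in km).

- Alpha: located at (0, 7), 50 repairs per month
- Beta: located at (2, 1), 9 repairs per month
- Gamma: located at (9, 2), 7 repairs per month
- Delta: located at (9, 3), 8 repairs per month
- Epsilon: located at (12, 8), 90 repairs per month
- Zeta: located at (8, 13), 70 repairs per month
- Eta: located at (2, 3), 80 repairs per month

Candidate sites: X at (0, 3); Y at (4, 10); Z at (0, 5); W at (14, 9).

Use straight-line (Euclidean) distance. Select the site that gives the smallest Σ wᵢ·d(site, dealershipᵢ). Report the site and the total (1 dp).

Y, total 2142.4 km

Total weighted distance at each candidate:
  X (0, 3): total = 2587.3
  Y (4, 10): total = 2142.4
  Z (0, 5): total = 2411.9
  W (14, 9): total = 2738.9
Minimum is at Y with total 2142.4 km.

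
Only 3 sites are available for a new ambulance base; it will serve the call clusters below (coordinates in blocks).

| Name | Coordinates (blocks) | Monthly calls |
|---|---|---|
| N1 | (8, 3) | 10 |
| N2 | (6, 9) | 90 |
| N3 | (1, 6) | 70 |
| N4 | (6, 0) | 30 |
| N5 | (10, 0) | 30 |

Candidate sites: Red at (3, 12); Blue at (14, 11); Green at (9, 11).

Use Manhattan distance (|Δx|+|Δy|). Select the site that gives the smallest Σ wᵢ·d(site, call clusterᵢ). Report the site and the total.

Green, total 2230 blocks

Total weighted distance at each candidate:
  Red (3, 12): total = 2260
  Blue (14, 11): total = 3320
  Green (9, 11): total = 2230
Minimum is at Green with total 2230 blocks.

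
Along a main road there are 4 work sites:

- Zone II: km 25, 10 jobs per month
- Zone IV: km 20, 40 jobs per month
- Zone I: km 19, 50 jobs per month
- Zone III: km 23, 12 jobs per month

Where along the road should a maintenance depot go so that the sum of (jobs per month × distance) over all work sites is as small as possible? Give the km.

For a sum of weighted absolute distances on a line, the optimum is the weighted median (not the mean). Total weight W = 112; half-weight = 56.
Sort by position and accumulate weight:
  km 19 (Zone I, w=50) → cum 50
  km 20 (Zone IV, w=40) → cum 90  ≥ 56 → median here
  km 23 (Zone III, w=12) → cum 102
  km 25 (Zone II, w=10) → cum 112
Optimal location: km 20.

x = 20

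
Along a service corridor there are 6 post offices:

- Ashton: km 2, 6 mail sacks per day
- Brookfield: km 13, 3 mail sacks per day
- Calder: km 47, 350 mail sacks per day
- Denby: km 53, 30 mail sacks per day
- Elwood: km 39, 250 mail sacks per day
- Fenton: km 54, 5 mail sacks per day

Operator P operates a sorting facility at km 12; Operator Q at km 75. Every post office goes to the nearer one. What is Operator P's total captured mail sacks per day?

The indifferent point is the midpoint (12+75)/2 = 43.5; post offices left of it (closer to Operator P at 12) go to Operator P, those right go to Operator Q.
  Ashton at 2 (w=6) → Operator P
  Brookfield at 13 (w=3) → Operator P
  Elwood at 39 (w=250) → Operator P
  Calder at 47 (w=350) → Operator Q
  Denby at 53 (w=30) → Operator Q
  Fenton at 54 (w=5) → Operator Q
Operator P captures 259; Operator Q captures 385.

259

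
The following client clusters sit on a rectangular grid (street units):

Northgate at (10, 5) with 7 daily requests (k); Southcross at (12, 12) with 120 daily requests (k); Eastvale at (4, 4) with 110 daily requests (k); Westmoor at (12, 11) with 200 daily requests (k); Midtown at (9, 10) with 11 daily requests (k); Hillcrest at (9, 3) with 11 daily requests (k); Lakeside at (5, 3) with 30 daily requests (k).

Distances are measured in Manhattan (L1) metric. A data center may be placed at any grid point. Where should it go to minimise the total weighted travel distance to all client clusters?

Manhattan distance separates: Σwᵢ(|x−xᵢ|+|y−yᵢ|) = Σwᵢ|x−xᵢ| + Σwᵢ|y−yᵢ|, so x and y are optimised independently as 1-D weighted medians.
Total weight W = 489; half = 244.5.
x-coordinate, sorted with cumulative weight:
  x=4 (Eastvale, w=110) cum 110
  x=5 (Lakeside, w=30) cum 140
  x=9 (Midtown, w=11) cum 151
  x=9 (Hillcrest, w=11) cum 162
  x=10 (Northgate, w=7) cum 169
  x=12 (Southcross, w=120) cum 289  ← median
  x=12 (Westmoor, w=200) cum 489
⇒ x* = 12
y-coordinate, sorted with cumulative weight:
  y=3 (Hillcrest, w=11) cum 11
  y=3 (Lakeside, w=30) cum 41
  y=4 (Eastvale, w=110) cum 151
  y=5 (Northgate, w=7) cum 158
  y=10 (Midtown, w=11) cum 169
  y=11 (Westmoor, w=200) cum 369  ← median
  y=12 (Southcross, w=120) cum 489
⇒ y* = 11

(12, 11)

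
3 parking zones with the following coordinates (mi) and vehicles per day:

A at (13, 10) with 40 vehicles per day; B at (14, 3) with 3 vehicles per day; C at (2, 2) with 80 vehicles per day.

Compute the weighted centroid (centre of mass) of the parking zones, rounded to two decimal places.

The minimiser of Σwᵢ‖p−pᵢ‖² is the weighted centroid p* = (Σwᵢpᵢ)/(Σwᵢ).
Σwᵢ = 123.
Σwᵢxᵢ = 40·13 + 3·14 + 80·2 = 722.
Σwᵢyᵢ = 40·10 + 3·3 + 80·2 = 569.
x* = 722/123 = 5.87, y* = 569/123 = 4.63.

(5.87, 4.63)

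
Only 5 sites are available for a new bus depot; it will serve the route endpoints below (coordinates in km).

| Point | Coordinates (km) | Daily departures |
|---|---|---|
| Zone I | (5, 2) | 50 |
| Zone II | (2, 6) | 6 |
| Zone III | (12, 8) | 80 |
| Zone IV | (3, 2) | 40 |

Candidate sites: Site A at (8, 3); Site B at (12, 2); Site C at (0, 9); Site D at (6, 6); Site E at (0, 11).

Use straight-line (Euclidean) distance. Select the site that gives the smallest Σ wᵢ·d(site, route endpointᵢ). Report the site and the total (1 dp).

Site A, total 914.6 km

Total weighted distance at each candidate:
  Site A (8, 3): total = 914.6
  Site B (12, 2): total = 1254.6
  Site C (0, 9): total = 1719.7
  Site D (6, 6): total = 936.1
  Site E (0, 11): total = 1916.1
Minimum is at Site A with total 914.6 km.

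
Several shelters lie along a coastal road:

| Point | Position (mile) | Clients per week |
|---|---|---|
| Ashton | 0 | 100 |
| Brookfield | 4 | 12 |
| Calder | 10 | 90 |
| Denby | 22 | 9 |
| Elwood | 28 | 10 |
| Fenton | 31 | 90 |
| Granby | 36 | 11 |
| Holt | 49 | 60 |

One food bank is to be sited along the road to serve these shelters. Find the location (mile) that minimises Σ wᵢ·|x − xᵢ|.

x = 10

For a sum of weighted absolute distances on a line, the optimum is the weighted median (not the mean). Total weight W = 382; half-weight = 191.
Sort by position and accumulate weight:
  mile 0 (Ashton, w=100) → cum 100
  mile 4 (Brookfield, w=12) → cum 112
  mile 10 (Calder, w=90) → cum 202  ≥ 191 → median here
  mile 22 (Denby, w=9) → cum 211
  mile 28 (Elwood, w=10) → cum 221
  mile 31 (Fenton, w=90) → cum 311
  mile 36 (Granby, w=11) → cum 322
  mile 49 (Holt, w=60) → cum 382
Optimal location: mile 10.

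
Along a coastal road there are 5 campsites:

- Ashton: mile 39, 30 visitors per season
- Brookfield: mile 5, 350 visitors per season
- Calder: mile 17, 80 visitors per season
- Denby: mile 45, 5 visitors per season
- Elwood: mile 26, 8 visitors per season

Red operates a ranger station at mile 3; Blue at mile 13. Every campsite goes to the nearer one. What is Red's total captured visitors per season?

The indifferent point is the midpoint (3+13)/2 = 8; campsites left of it (closer to Red at 3) go to Red, those right go to Blue.
  Brookfield at 5 (w=350) → Red
  Calder at 17 (w=80) → Blue
  Elwood at 26 (w=8) → Blue
  Ashton at 39 (w=30) → Blue
  Denby at 45 (w=5) → Blue
Red captures 350; Blue captures 123.

350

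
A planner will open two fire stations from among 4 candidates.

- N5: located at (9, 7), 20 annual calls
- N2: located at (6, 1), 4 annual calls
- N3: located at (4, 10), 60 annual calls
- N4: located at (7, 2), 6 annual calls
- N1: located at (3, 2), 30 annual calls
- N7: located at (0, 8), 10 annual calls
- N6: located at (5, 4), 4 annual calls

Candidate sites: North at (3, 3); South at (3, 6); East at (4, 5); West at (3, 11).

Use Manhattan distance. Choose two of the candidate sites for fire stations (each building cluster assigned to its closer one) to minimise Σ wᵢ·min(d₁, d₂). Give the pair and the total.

Evaluate every pair (each demand assigned to the nearer of the two):
  {North, West}: total = 472
  {East, West}: total = 508
  {South, West}: total = 526
  {North, South}: total = 582
  {North, East}: total = 598
  {South, East}: total = 678
Best pair: {North, West} with total 472.

{North, West}, total 472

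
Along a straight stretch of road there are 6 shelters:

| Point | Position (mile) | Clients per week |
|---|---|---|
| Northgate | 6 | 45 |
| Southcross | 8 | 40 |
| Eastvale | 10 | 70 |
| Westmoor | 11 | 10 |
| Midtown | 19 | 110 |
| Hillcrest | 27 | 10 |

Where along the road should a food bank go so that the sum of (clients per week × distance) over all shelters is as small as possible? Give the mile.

x = 10

For a sum of weighted absolute distances on a line, the optimum is the weighted median (not the mean). Total weight W = 285; half-weight = 142.5.
Sort by position and accumulate weight:
  mile 6 (Northgate, w=45) → cum 45
  mile 8 (Southcross, w=40) → cum 85
  mile 10 (Eastvale, w=70) → cum 155  ≥ 142.5 → median here
  mile 11 (Westmoor, w=10) → cum 165
  mile 19 (Midtown, w=110) → cum 275
  mile 27 (Hillcrest, w=10) → cum 285
Optimal location: mile 10.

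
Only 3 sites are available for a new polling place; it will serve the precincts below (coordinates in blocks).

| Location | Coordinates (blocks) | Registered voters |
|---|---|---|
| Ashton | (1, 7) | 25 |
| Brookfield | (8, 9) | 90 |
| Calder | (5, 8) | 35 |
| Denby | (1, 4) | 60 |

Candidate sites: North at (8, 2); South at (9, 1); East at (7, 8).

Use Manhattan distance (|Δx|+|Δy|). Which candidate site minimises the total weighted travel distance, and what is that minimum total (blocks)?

Total weighted distance at each candidate:
  North (8, 2): total = 1785
  South (9, 1): total = 2205
  East (7, 8): total = 1025
Minimum is at East with total 1025 blocks.

East, total 1025 blocks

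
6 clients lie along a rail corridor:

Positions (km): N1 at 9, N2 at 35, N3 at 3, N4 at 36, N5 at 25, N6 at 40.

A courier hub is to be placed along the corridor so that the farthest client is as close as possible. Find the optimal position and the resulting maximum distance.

The 1-center on a line is the midpoint of the two extreme points: leftmost at 3, rightmost at 40.
Optimal location = (3 + 40)/2 = 21.5; maximum distance = (40 − 3)/2 = 18.5.

location 21.5, max distance 18.5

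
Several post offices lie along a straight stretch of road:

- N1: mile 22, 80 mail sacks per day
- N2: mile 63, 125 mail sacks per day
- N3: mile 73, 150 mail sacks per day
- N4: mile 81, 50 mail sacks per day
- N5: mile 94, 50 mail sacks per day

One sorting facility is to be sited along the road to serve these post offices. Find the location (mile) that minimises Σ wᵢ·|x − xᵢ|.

x = 73

For a sum of weighted absolute distances on a line, the optimum is the weighted median (not the mean). Total weight W = 455; half-weight = 227.5.
Sort by position and accumulate weight:
  mile 22 (N1, w=80) → cum 80
  mile 63 (N2, w=125) → cum 205
  mile 73 (N3, w=150) → cum 355  ≥ 227.5 → median here
  mile 81 (N4, w=50) → cum 405
  mile 94 (N5, w=50) → cum 455
Optimal location: mile 73.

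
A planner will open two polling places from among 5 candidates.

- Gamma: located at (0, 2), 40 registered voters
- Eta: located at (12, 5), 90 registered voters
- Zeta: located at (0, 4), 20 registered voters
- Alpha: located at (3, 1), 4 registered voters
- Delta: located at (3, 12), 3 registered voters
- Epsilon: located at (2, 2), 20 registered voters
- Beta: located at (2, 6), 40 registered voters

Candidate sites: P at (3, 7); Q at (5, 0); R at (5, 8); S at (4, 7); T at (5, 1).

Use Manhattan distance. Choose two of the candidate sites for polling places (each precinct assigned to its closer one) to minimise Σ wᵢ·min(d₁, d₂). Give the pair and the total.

Evaluate every pair (each demand assigned to the nearer of the two):
  {S, T}: total = 1506
  {P, T}: total = 1533
  {Q, S}: total = 1570
  {P, R}: total = 1579
  {P, S}: total = 1579
  {P, Q}: total = 1597
  {R, T}: total = 1606
  {Q, R}: total = 1690
  {R, S}: total = 1706
  {Q, T}: total = 1837
Best pair: {S, T} with total 1506.

{S, T}, total 1506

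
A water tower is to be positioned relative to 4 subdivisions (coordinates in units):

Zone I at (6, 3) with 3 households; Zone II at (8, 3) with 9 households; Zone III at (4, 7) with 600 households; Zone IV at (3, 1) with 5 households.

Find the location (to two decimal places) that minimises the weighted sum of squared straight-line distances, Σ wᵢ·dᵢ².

(4.06, 6.87)

The minimiser of Σwᵢ‖p−pᵢ‖² is the weighted centroid p* = (Σwᵢpᵢ)/(Σwᵢ).
Σwᵢ = 617.
Σwᵢxᵢ = 3·6 + 9·8 + 600·4 + 5·3 = 2505.
Σwᵢyᵢ = 3·3 + 9·3 + 600·7 + 5·1 = 4241.
x* = 2505/617 = 4.06, y* = 4241/617 = 6.87.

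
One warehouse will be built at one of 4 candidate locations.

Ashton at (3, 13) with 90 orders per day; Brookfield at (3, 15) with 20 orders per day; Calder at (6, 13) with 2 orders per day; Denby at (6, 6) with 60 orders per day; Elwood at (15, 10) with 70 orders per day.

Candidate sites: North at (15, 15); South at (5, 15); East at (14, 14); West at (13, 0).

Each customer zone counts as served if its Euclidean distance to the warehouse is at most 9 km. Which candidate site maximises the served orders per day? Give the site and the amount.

South, covering 112

Coverage radius r = 9 km; a point is covered iff (Δx)²+(Δy)² ≤ 9² = 81.
  North (15, 15): covers {Elwood} → 70
  South (5, 15): covers {Ashton, Brookfield, Calder} → 112
  East (14, 14): covers {Calder, Elwood} → 72
  West (13, 0): covers {none} → 0
Maximum coverage at South: 112 orders per day.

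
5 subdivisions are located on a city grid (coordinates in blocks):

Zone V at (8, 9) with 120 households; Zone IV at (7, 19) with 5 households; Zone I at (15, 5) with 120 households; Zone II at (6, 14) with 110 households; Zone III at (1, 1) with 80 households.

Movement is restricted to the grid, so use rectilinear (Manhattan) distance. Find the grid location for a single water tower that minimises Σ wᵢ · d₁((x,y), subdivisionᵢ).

Manhattan distance separates: Σwᵢ(|x−xᵢ|+|y−yᵢ|) = Σwᵢ|x−xᵢ| + Σwᵢ|y−yᵢ|, so x and y are optimised independently as 1-D weighted medians.
Total weight W = 435; half = 217.5.
x-coordinate, sorted with cumulative weight:
  x=1 (Zone III, w=80) cum 80
  x=6 (Zone II, w=110) cum 190
  x=7 (Zone IV, w=5) cum 195
  x=8 (Zone V, w=120) cum 315  ← median
  x=15 (Zone I, w=120) cum 435
⇒ x* = 8
y-coordinate, sorted with cumulative weight:
  y=1 (Zone III, w=80) cum 80
  y=5 (Zone I, w=120) cum 200
  y=9 (Zone V, w=120) cum 320  ← median
  y=14 (Zone II, w=110) cum 430
  y=19 (Zone IV, w=5) cum 435
⇒ y* = 9

(8, 9)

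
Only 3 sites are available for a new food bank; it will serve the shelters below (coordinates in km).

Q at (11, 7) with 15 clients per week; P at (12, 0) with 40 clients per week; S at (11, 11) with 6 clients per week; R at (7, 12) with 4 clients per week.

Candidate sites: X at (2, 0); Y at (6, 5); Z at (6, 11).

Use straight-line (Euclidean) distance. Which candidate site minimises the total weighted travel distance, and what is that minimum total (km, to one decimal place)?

Y, total 468.3 km

Total weighted distance at each candidate:
  X (2, 0): total = 708.3
  Y (6, 5): total = 468.3
  Z (6, 11): total = 632.9
Minimum is at Y with total 468.3 km.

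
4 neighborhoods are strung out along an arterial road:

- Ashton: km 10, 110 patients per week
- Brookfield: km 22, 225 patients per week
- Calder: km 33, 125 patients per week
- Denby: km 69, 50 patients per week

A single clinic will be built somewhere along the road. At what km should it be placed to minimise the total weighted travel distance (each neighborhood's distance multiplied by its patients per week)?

For a sum of weighted absolute distances on a line, the optimum is the weighted median (not the mean). Total weight W = 510; half-weight = 255.
Sort by position and accumulate weight:
  km 10 (Ashton, w=110) → cum 110
  km 22 (Brookfield, w=225) → cum 335  ≥ 255 → median here
  km 33 (Calder, w=125) → cum 460
  km 69 (Denby, w=50) → cum 510
Optimal location: km 22.

x = 22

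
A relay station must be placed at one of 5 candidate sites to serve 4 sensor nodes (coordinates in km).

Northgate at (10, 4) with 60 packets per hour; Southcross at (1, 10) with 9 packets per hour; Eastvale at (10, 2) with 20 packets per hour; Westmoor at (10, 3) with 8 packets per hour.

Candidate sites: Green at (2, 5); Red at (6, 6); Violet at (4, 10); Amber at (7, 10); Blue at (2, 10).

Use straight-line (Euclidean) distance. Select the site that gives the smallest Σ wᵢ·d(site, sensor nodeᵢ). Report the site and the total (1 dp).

Total weighted distance at each candidate:
  Green (2, 5): total = 766.5
  Red (6, 6): total = 479.1
  Violet (4, 10): total = 809.9
  Amber (7, 10): total = 688.3
  Blue (2, 10): total = 920.3
Minimum is at Red with total 479.1 km.

Red, total 479.1 km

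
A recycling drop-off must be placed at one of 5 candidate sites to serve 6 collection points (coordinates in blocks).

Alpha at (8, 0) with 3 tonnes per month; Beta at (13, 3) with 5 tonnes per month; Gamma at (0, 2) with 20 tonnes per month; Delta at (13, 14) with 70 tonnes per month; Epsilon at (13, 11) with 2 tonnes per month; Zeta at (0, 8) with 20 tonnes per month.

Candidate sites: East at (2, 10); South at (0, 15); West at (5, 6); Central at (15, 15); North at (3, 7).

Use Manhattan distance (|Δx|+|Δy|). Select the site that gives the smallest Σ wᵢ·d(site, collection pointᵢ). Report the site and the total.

Central, total 1358 blocks

Total weighted distance at each candidate:
  East (2, 10): total = 1492
  South (0, 15): total = 1608
  West (5, 6): total = 1548
  Central (15, 15): total = 1358
  North (3, 7): total = 1564
Minimum is at Central with total 1358 blocks.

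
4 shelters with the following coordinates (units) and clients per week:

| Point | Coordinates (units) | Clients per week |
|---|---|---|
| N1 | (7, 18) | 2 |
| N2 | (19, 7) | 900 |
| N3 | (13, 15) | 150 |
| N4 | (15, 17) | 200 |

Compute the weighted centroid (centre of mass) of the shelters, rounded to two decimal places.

(17.62, 9.57)

The minimiser of Σwᵢ‖p−pᵢ‖² is the weighted centroid p* = (Σwᵢpᵢ)/(Σwᵢ).
Σwᵢ = 1252.
Σwᵢxᵢ = 2·7 + 900·19 + 150·13 + 200·15 = 22064.
Σwᵢyᵢ = 2·18 + 900·7 + 150·15 + 200·17 = 11986.
x* = 22064/1252 = 17.62, y* = 11986/1252 = 9.57.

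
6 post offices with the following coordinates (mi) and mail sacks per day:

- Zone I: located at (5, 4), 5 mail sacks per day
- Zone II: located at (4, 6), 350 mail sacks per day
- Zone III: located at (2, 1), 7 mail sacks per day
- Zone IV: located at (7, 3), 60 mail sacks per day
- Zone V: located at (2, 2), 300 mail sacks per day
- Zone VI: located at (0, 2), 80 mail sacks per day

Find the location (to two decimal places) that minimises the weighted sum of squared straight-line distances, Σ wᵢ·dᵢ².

(3.07, 3.82)

The minimiser of Σwᵢ‖p−pᵢ‖² is the weighted centroid p* = (Σwᵢpᵢ)/(Σwᵢ).
Σwᵢ = 802.
Σwᵢxᵢ = 5·5 + 350·4 + 7·2 + 60·7 + 300·2 + 80·0 = 2459.
Σwᵢyᵢ = 5·4 + 350·6 + 7·1 + 60·3 + 300·2 + 80·2 = 3067.
x* = 2459/802 = 3.07, y* = 3067/802 = 3.82.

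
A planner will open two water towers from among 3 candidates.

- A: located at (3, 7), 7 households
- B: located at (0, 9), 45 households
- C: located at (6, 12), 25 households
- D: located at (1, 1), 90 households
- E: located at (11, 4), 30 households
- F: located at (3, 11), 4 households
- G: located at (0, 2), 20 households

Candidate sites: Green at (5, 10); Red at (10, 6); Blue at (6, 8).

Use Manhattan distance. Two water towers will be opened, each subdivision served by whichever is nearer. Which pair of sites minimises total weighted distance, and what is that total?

Evaluate every pair (each demand assigned to the nearer of the two):
  {Red, Blue}: total = 1877
  {Green, Red}: total = 1912
  {Green, Blue}: total = 1975
Best pair: {Red, Blue} with total 1877.

{Red, Blue}, total 1877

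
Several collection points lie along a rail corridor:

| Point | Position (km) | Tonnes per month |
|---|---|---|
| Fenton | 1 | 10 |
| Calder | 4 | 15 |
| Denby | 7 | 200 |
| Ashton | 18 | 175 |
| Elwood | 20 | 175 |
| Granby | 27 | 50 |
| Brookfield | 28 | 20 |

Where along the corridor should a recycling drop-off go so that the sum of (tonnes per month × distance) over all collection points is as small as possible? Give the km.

For a sum of weighted absolute distances on a line, the optimum is the weighted median (not the mean). Total weight W = 645; half-weight = 322.5.
Sort by position and accumulate weight:
  km 1 (Fenton, w=10) → cum 10
  km 4 (Calder, w=15) → cum 25
  km 7 (Denby, w=200) → cum 225
  km 18 (Ashton, w=175) → cum 400  ≥ 322.5 → median here
  km 20 (Elwood, w=175) → cum 575
  km 27 (Granby, w=50) → cum 625
  km 28 (Brookfield, w=20) → cum 645
Optimal location: km 18.

x = 18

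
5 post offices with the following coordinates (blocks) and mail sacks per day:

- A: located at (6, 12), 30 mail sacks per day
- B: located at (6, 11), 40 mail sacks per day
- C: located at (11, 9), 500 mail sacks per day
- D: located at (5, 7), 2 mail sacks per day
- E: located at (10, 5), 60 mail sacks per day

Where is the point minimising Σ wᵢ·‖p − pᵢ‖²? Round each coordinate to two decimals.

(10.33, 8.88)

The minimiser of Σwᵢ‖p−pᵢ‖² is the weighted centroid p* = (Σwᵢpᵢ)/(Σwᵢ).
Σwᵢ = 632.
Σwᵢxᵢ = 30·6 + 40·6 + 500·11 + 2·5 + 60·10 = 6530.
Σwᵢyᵢ = 30·12 + 40·11 + 500·9 + 2·7 + 60·5 = 5614.
x* = 6530/632 = 10.33, y* = 5614/632 = 8.88.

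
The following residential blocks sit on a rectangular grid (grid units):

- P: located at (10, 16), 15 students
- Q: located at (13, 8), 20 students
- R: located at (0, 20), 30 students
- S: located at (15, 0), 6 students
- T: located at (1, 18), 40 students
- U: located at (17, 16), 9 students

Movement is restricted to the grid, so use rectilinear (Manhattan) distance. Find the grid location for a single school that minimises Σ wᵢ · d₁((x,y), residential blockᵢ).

Manhattan distance separates: Σwᵢ(|x−xᵢ|+|y−yᵢ|) = Σwᵢ|x−xᵢ| + Σwᵢ|y−yᵢ|, so x and y are optimised independently as 1-D weighted medians.
Total weight W = 120; half = 60.
x-coordinate, sorted with cumulative weight:
  x=0 (R, w=30) cum 30
  x=1 (T, w=40) cum 70  ← median
  x=10 (P, w=15) cum 85
  x=13 (Q, w=20) cum 105
  x=15 (S, w=6) cum 111
  x=17 (U, w=9) cum 120
⇒ x* = 1
y-coordinate, sorted with cumulative weight:
  y=0 (S, w=6) cum 6
  y=8 (Q, w=20) cum 26
  y=16 (P, w=15) cum 41
  y=16 (U, w=9) cum 50
  y=18 (T, w=40) cum 90  ← median
  y=20 (R, w=30) cum 120
⇒ y* = 18

(1, 18)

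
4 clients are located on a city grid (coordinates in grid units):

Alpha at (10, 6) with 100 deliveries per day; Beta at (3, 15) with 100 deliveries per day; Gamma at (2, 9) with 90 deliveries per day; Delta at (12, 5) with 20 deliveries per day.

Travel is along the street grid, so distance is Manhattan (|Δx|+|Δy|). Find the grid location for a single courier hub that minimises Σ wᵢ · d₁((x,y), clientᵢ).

Manhattan distance separates: Σwᵢ(|x−xᵢ|+|y−yᵢ|) = Σwᵢ|x−xᵢ| + Σwᵢ|y−yᵢ|, so x and y are optimised independently as 1-D weighted medians.
Total weight W = 310; half = 155.
x-coordinate, sorted with cumulative weight:
  x=2 (Gamma, w=90) cum 90
  x=3 (Beta, w=100) cum 190  ← median
  x=10 (Alpha, w=100) cum 290
  x=12 (Delta, w=20) cum 310
⇒ x* = 3
y-coordinate, sorted with cumulative weight:
  y=5 (Delta, w=20) cum 20
  y=6 (Alpha, w=100) cum 120
  y=9 (Gamma, w=90) cum 210  ← median
  y=15 (Beta, w=100) cum 310
⇒ y* = 9

(3, 9)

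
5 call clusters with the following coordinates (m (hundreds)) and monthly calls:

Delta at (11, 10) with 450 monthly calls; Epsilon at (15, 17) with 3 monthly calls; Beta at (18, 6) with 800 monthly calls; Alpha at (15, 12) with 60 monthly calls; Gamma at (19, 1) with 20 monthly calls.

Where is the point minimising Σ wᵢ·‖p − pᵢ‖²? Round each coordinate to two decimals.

(15.51, 7.57)

The minimiser of Σwᵢ‖p−pᵢ‖² is the weighted centroid p* = (Σwᵢpᵢ)/(Σwᵢ).
Σwᵢ = 1333.
Σwᵢxᵢ = 450·11 + 3·15 + 800·18 + 60·15 + 20·19 = 20675.
Σwᵢyᵢ = 450·10 + 3·17 + 800·6 + 60·12 + 20·1 = 10091.
x* = 20675/1333 = 15.51, y* = 10091/1333 = 7.57.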